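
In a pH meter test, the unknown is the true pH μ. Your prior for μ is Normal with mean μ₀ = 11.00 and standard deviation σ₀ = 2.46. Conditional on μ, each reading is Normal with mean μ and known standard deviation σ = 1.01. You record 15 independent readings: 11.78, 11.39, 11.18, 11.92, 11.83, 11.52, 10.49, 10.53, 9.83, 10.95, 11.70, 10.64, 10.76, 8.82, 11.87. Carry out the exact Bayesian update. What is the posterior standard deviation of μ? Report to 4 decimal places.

0.2593

For Normal data with known variance σ², a Normal(μ₀, σ₀²) prior on μ is conjugate. Posterior precision = 1/σ₀² + n/σ²; posterior mean is the precision-weighted average of μ₀ and x̄.
σ₀² = 2.46² = 6.0516, σ² = 1.01² = 1.0201; σ² + n·σ₀² = 1.0201 + 15·6.0516 = 91.7941.
Posterior precision = 1/σ₀² + n/σ² = 1/6.0516 + 15/1.0201 = (σ² + n·σ₀²)/(σ₀²σ²) = 91.7941/(6.0516·1.0201); posterior variance σₙ² = σ₀²σ²/(σ² + n·σ₀²) = 6.0516·1.0201/91.7941 = 0.067251.
Posterior SD = √σₙ² = √(6.0516·1.0201/91.7941) = 0.2593.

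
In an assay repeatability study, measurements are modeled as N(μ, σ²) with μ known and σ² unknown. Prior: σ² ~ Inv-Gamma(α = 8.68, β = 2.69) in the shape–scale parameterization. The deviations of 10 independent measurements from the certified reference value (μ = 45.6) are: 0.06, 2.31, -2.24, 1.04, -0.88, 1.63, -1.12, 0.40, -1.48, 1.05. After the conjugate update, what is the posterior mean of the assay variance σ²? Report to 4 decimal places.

0.9841

With known mean μ and an Inverse-Gamma(α, β) prior on σ², the Normal likelihood is conjugate: posterior is Inv-Gamma(α + n/2, β + Σ(xᵢ−μ)²/2).
Σ(xᵢ−μ)² = (0.06)² + (2.31)² + (-2.24)² + (1.04)² + (-0.88)² + (1.63)² + (-1.12)² + (0.40)² + (-1.48)² + (1.05)² = 19.5775.
Posterior: Inv-Gamma(8.68 + 10/2, 2.69 + 19.5775/2) = Inv-Gamma(13.68, 12.47875).
E[σ²|data] = β/(α−1) = 12.47875/12.68 = 0.9841.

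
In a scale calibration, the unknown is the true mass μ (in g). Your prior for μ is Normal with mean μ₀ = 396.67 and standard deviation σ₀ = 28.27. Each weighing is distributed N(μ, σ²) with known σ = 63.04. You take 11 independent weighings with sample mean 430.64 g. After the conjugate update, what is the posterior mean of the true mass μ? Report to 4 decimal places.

420.0645

For Normal data with known variance σ², a Normal(μ₀, σ₀²) prior on μ is conjugate. Posterior precision = 1/σ₀² + n/σ²; posterior mean is the precision-weighted average of μ₀ and x̄.
n·x̄ = 11·430.64 = 4737.04.
σ₀² = 28.27² = 799.1929, σ² = 63.04² = 3974.0416; σ² + n·σ₀² = 3974.0416 + 11·799.1929 = 12765.1635.
Posterior mean = (μ₀/σ₀² + n·x̄/σ²)/(1/σ₀² + n/σ²) = (σ²·μ₀ + σ₀²·n·x̄)/(σ² + n·σ₀²) = (3974.0416·396.67 + 799.1929·4737.04)/12765.1635 = 5362191.816488/12765.1635 = 420.0645.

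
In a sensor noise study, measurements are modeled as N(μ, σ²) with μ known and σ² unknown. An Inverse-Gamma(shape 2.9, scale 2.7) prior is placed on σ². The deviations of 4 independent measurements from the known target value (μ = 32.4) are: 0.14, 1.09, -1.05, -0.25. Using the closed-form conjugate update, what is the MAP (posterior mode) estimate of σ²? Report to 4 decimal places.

0.6587

With known mean μ and an Inverse-Gamma(α, β) prior on σ², the Normal likelihood is conjugate: posterior is Inv-Gamma(α + n/2, β + Σ(xᵢ−μ)²/2).
Σ(xᵢ−μ)² = (0.14)² + (1.09)² + (-1.05)² + (-0.25)² = 2.3727.
Posterior: Inv-Gamma(2.9 + 4/2, 2.7 + 2.3727/2) = Inv-Gamma(4.90, 3.88635).
Mode = β/(α+1) = 3.88635/5.90 = 0.6587.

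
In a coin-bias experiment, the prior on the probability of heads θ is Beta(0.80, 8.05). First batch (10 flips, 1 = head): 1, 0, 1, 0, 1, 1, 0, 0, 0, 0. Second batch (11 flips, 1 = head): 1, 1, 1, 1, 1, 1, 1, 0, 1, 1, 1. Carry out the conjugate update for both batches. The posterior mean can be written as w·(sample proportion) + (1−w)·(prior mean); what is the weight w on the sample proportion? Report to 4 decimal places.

0.7035

The Beta prior is conjugate to a Binomial/Bernoulli likelihood; the update adds successes to α and failures to β.
Total number of flips: n = 10 + 11 = 21.
Posterior mean = (α₀+k)/(α₀+β₀+n) = [n/(α₀+β₀+n)]·(k/n) + [(α₀+β₀)/(α₀+β₀+n)]·α₀/(α₀+β₀), so only n and the prior enter the weight.
The weight on the data is w = n/(α₀+β₀+n) = 21/(0.80+8.05+21) = 21/29.85 = 0.7035.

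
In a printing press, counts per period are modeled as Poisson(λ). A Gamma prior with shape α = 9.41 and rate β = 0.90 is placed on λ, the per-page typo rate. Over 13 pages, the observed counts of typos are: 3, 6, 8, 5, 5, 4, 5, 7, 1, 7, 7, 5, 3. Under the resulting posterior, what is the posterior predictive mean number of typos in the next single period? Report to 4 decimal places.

With a Gamma(shape α, rate β) prior, the Poisson likelihood is conjugate: the posterior is Gamma(α + ΣXᵢ, β + n).
Sum of counts S = 66 over n = 13 pages.
Posterior: Gamma(α+S, β+n) = Gamma(9.41+66, 0.90+13) = Gamma(75.41, 13.90).
The predictive distribution for one future period is NegBinom with mean α/β = 5.4252.

5.4252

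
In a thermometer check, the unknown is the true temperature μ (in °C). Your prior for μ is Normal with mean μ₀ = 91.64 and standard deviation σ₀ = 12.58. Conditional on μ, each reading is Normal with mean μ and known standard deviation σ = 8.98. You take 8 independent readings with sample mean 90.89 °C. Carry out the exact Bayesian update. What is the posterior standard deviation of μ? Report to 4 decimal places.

3.0784

For Normal data with known variance σ², a Normal(μ₀, σ₀²) prior on μ is conjugate. Posterior precision = 1/σ₀² + n/σ²; posterior mean is the precision-weighted average of μ₀ and x̄.
σ₀² = 12.58² = 158.2564, σ² = 8.98² = 80.6404; σ² + n·σ₀² = 80.6404 + 8·158.2564 = 1346.6916.
Posterior precision = 1/σ₀² + n/σ² = 1/158.2564 + 8/80.6404 = (σ² + n·σ₀²)/(σ₀²σ²) = 1346.6916/(158.2564·80.6404); posterior variance σₙ² = σ₀²σ²/(σ² + n·σ₀²) = 158.2564·80.6404/1346.6916 = 9.476453.
Posterior SD = √σₙ² = √(158.2564·80.6404/1346.6916) = 3.0784.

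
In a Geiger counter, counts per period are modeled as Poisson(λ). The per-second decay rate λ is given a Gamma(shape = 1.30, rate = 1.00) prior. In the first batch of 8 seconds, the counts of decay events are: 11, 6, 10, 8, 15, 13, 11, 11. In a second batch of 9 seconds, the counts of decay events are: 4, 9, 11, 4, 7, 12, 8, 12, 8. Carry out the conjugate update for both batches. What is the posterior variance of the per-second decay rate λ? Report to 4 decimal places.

With a Gamma(shape α, rate β) prior, the Poisson likelihood is conjugate: the posterior is Gamma(α + ΣXᵢ, β + n).
Batch 1: sum of counts S = 85 over n = 8 seconds.
After batch 1: Gamma(α+S, β+n) = Gamma(1.30+85, 1.00+8) = Gamma(86.30, 9.00).
Batch 2: sum of counts S = 75 over n = 9 seconds.
After batch 2: Gamma(α+S, β+n) = Gamma(86.30+75, 9.00+9) = Gamma(161.30, 18.00).
Var = α/β² = 161.30/18.00² = 0.4978.

0.4978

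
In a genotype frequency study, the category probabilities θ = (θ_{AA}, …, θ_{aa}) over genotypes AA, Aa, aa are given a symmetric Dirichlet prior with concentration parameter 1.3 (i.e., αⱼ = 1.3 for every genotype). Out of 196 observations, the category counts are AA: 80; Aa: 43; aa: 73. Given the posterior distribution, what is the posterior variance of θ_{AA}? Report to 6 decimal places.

The Dirichlet prior is conjugate to the Multinomial likelihood: each posterior αⱼ = prior αⱼ + observed count nⱼ.
Posterior concentration: (81.3, 44.3, 74.3), total = 199.9.
Var[θ_j] = α_j(Σα−α_j)/((Σα)²(Σα+1)) = 81.3·118.6/(199.9²·200.9) = 0.001201.

0.001201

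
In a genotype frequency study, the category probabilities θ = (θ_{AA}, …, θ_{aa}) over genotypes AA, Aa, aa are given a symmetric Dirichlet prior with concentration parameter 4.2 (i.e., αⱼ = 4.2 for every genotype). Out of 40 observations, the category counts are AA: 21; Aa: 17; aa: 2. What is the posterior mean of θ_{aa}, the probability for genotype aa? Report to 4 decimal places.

0.1179

The Dirichlet prior is conjugate to the Multinomial likelihood: each posterior αⱼ = prior αⱼ + observed count nⱼ.
Posterior concentration: (25.2, 21.2, 6.2), total = 52.6.
E[θ_{aa}|data] = α_{aa}/Σα = 6.2/52.6 = 0.1179.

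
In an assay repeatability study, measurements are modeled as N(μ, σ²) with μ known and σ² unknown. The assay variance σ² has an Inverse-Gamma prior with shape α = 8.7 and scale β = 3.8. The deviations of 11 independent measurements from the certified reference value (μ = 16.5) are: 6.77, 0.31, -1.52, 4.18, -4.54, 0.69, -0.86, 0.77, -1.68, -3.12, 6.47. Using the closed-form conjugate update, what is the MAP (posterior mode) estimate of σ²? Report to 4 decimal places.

4.9391

With known mean μ and an Inverse-Gamma(α, β) prior on σ², the Normal likelihood is conjugate: posterior is Inv-Gamma(α + n/2, β + Σ(xᵢ−μ)²/2).
Σ(xᵢ−μ)² = (6.77)² + (0.31)² + (-1.52)² + (4.18)² + (-4.54)² + (0.69)² + (-0.86)² + (0.77)² + (-1.68)² + (-3.12)² + (6.47)² = 142.5497.
Posterior: Inv-Gamma(8.7 + 11/2, 3.8 + 142.5497/2) = Inv-Gamma(14.20, 75.07485).
Mode = β/(α+1) = 75.07485/15.20 = 4.9391.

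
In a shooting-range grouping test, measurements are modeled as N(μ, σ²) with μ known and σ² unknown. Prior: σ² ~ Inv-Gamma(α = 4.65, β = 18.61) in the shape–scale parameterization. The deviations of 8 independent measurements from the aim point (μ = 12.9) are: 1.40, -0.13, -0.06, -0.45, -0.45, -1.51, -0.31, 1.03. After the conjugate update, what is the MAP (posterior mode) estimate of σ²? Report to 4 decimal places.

2.2302

With known mean μ and an Inverse-Gamma(α, β) prior on σ², the Normal likelihood is conjugate: posterior is Inv-Gamma(α + n/2, β + Σ(xᵢ−μ)²/2).
Σ(xᵢ−μ)² = (1.40)² + (-0.13)² + (-0.06)² + (-0.45)² + (-0.45)² + (-1.51)² + (-0.31)² + (1.03)² = 5.8226.
Posterior: Inv-Gamma(4.65 + 8/2, 18.61 + 5.8226/2) = Inv-Gamma(8.65, 21.52130).
Mode = β/(α+1) = 21.52130/9.65 = 2.2302.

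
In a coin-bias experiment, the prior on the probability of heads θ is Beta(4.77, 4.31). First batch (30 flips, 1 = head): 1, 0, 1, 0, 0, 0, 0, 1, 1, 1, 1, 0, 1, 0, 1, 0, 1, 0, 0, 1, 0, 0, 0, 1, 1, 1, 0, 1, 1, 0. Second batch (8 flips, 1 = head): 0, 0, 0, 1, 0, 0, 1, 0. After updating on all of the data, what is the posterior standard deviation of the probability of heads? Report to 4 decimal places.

The Beta prior is conjugate to a Binomial/Bernoulli likelihood; the update adds successes to α and failures to β.
After batch 1: Beta(4.77+15, 4.31+15) = Beta(19.77, 19.31).
After batch 2: Beta(19.77+2, 19.31+6) = Beta(21.77, 25.31).
Var = αβ/((α+β)²(α+β+1)) = 21.77·25.31/(47.08²·48.08) = 0.00517027; SD = √0.00517027 = 0.0719.

0.0719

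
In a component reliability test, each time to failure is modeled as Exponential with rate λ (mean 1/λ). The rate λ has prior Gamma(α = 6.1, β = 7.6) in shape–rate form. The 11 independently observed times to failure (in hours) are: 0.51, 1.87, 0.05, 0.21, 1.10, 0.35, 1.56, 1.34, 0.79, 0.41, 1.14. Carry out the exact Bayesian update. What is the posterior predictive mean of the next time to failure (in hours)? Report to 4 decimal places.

1.0516

With a Gamma(shape α, rate β) prior on the exponential rate λ, the posterior after n observations with total T = Σxᵢ is Gamma(α+n, β+T).
Sum of observations T = 9.33 hours; n = 11.
Posterior: Gamma(6.1+11, 7.6+9.33) = Gamma(17.1, 16.93).
The predictive distribution for the next observation is Lomax; its mean is β/(α−1) = 16.93/16.1 = 1.0516.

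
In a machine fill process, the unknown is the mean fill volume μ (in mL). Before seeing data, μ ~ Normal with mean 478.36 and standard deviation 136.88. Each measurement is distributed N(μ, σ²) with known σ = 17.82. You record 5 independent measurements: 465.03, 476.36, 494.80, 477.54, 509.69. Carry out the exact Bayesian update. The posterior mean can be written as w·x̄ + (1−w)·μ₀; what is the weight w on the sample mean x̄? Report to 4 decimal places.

0.9966

For Normal data with known variance σ², a Normal(μ₀, σ₀²) prior on μ is conjugate. Posterior precision = 1/σ₀² + n/σ²; posterior mean is the precision-weighted average of μ₀ and x̄.
σ₀² = 136.88² = 18736.1344, σ² = 17.82² = 317.5524. Prior precision 1/σ₀² = 1/18736.1344; data precision n/σ² = 5/317.5524.
w = (n/σ²)/(1/σ₀² + n/σ²) = n·σ₀²/(σ² + n·σ₀²) = 5·18736.1344/(317.5524 + 5·18736.1344) = 93680.672/93998.2244 = 0.9966.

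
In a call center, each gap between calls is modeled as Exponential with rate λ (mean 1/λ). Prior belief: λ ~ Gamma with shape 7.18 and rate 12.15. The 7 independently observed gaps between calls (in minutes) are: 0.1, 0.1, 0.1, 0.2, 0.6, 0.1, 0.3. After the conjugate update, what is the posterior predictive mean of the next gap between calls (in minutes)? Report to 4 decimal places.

1.0357

With a Gamma(shape α, rate β) prior on the exponential rate λ, the posterior after n observations with total T = Σxᵢ is Gamma(α+n, β+T).
Sum of observations T = 1.5 minutes; n = 7.
Posterior: Gamma(7.18+7, 12.15+1.5) = Gamma(14.18, 13.65).
The predictive distribution for the next observation is Lomax; its mean is β/(α−1) = 13.65/13.18 = 1.0357.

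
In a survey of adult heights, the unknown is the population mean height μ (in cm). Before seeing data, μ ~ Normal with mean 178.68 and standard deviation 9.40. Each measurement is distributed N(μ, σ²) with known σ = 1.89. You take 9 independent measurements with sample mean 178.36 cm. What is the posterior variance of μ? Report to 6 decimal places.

For Normal data with known variance σ², a Normal(μ₀, σ₀²) prior on μ is conjugate. Posterior precision = 1/σ₀² + n/σ²; posterior mean is the precision-weighted average of μ₀ and x̄.
σ₀² = 9.40² = 88.36, σ² = 1.89² = 3.5721; σ² + n·σ₀² = 3.5721 + 9·88.36 = 798.8121.
Posterior precision = 1/σ₀² + n/σ² = 1/88.36 + 9/3.5721 = (σ² + n·σ₀²)/(σ₀²σ²) = 798.8121/(88.36·3.5721); posterior variance σₙ² = σ₀²σ²/(σ² + n·σ₀²) = 88.36·3.5721/798.8121 = 0.395125.

0.395125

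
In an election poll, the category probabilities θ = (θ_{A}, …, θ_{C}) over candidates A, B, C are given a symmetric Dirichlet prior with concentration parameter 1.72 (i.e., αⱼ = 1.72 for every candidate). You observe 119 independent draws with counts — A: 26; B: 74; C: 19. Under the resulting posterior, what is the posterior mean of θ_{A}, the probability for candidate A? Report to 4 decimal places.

The Dirichlet prior is conjugate to the Multinomial likelihood: each posterior αⱼ = prior αⱼ + observed count nⱼ.
Posterior concentration: (27.72, 75.72, 20.72), total = 124.16.
E[θ_{A}|data] = α_{A}/Σα = 27.72/124.16 = 0.2233.

0.2233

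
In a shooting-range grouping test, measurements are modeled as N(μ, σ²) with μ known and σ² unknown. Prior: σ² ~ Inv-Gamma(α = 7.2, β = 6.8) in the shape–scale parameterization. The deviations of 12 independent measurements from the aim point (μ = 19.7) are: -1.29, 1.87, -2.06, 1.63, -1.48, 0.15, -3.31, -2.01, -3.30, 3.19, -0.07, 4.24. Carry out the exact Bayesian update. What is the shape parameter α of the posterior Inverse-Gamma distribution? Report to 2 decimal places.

13.20

With known mean μ and an Inverse-Gamma(α, β) prior on σ², the Normal likelihood is conjugate: posterior is Inv-Gamma(α + n/2, β + Σ(xᵢ−μ)²/2).
Σ(xᵢ−μ)² = (-1.29)² + (1.87)² + (-2.06)² + (1.63)² + (-1.48)² + (0.15)² + (-3.31)² + (-2.01)² + (-3.30)² + (3.19)² + (-0.07)² + (4.24)² = 68.3192.
Posterior: Inv-Gamma(7.2 + 12/2, 6.8 + 68.3192/2) = Inv-Gamma(13.20, 40.95960).
Posterior α = 13.20.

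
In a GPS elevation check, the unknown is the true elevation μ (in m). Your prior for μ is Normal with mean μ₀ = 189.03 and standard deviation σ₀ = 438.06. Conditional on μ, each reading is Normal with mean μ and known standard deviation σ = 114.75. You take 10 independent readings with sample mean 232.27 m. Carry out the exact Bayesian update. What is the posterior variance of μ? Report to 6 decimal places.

For Normal data with known variance σ², a Normal(μ₀, σ₀²) prior on μ is conjugate. Posterior precision = 1/σ₀² + n/σ²; posterior mean is the precision-weighted average of μ₀ and x̄.
σ₀² = 438.06² = 191896.5636, σ² = 114.75² = 13167.5625; σ² + n·σ₀² = 13167.5625 + 10·191896.5636 = 1932133.1985.
Posterior precision = 1/σ₀² + n/σ² = 1/191896.5636 + 10/13167.5625 = (σ² + n·σ₀²)/(σ₀²σ²) = 1932133.1985/(191896.5636·13167.5625); posterior variance σₙ² = σ₀²σ²/(σ² + n·σ₀²) = 191896.5636·13167.5625/1932133.1985 = 1307.782505.

1307.782505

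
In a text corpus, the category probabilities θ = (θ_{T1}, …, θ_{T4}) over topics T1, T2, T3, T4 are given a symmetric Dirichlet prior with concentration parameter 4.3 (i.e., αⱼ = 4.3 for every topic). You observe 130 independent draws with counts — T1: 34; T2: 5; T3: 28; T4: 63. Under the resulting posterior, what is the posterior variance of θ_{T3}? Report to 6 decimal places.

The Dirichlet prior is conjugate to the Multinomial likelihood: each posterior αⱼ = prior αⱼ + observed count nⱼ.
Posterior concentration: (38.3, 9.3, 32.3, 67.3), total = 147.2.
Var[θ_j] = α_j(Σα−α_j)/((Σα)²(Σα+1)) = 32.3·114.9/(147.2²·148.2) = 0.001156.

0.001156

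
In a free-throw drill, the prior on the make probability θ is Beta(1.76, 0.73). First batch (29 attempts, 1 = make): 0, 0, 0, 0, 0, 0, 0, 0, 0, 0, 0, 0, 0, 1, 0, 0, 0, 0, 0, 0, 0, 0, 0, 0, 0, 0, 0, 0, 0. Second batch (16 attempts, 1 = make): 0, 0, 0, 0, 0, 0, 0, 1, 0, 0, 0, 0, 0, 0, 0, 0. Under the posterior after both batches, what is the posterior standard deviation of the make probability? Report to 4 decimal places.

The Beta prior is conjugate to a Binomial/Bernoulli likelihood; the update adds successes to α and failures to β.
After batch 1: Beta(1.76+1, 0.73+28) = Beta(2.76, 28.73).
After batch 2: Beta(2.76+1, 28.73+15) = Beta(3.76, 43.73).
Var = αβ/((α+β)²(α+β+1)) = 3.76·43.73/(47.49²·48.49) = 0.00150353; SD = √0.00150353 = 0.0388.

0.0388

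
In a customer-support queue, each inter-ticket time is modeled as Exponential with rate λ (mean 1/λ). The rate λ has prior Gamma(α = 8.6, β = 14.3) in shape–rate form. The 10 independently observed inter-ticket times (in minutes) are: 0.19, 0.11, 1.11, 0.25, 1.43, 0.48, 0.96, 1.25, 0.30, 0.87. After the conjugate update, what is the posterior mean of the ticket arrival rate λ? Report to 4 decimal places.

0.8753

With a Gamma(shape α, rate β) prior on the exponential rate λ, the posterior after n observations with total T = Σxᵢ is Gamma(α+n, β+T).
Sum of observations T = 6.95 minutes; n = 10.
Posterior: Gamma(8.6+10, 14.3+6.95) = Gamma(18.6, 21.25).
Posterior mean of λ = α/β = 18.6/21.25 = 0.8753.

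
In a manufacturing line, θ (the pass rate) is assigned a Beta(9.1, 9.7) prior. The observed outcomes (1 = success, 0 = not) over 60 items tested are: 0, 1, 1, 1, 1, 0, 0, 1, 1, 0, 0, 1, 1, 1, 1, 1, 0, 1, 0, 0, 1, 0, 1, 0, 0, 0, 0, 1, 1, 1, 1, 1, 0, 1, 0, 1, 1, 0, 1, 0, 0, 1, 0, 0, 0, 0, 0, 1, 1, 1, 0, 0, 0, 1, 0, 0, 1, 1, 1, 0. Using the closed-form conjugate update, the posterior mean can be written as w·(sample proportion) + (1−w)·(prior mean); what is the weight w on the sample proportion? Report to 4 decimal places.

0.7614

The Beta prior is conjugate to a Binomial/Bernoulli likelihood; the update adds successes to α and failures to β.
Posterior mean = (α₀+k)/(α₀+β₀+n) = [n/(α₀+β₀+n)]·(k/n) + [(α₀+β₀)/(α₀+β₀+n)]·α₀/(α₀+β₀), so only n and the prior enter the weight.
The weight on the data is w = n/(α₀+β₀+n) = 60/(9.1+9.7+60) = 60/78.8 = 0.7614.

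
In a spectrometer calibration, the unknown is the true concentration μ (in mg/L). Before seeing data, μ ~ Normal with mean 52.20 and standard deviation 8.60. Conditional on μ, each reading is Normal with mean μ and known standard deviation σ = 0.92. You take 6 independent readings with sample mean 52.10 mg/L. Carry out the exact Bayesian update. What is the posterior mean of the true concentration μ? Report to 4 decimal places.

52.1002

For Normal data with known variance σ², a Normal(μ₀, σ₀²) prior on μ is conjugate. Posterior precision = 1/σ₀² + n/σ²; posterior mean is the precision-weighted average of μ₀ and x̄.
n·x̄ = 6·52.10 = 312.6.
σ₀² = 8.60² = 73.96, σ² = 0.92² = 0.8464; σ² + n·σ₀² = 0.8464 + 6·73.96 = 444.6064.
Posterior mean = (μ₀/σ₀² + n·x̄/σ²)/(1/σ₀² + n/σ²) = (σ²·μ₀ + σ₀²·n·x̄)/(σ² + n·σ₀²) = (0.8464·52.20 + 73.96·312.6)/444.6064 = 23164.07808/444.6064 = 52.1002.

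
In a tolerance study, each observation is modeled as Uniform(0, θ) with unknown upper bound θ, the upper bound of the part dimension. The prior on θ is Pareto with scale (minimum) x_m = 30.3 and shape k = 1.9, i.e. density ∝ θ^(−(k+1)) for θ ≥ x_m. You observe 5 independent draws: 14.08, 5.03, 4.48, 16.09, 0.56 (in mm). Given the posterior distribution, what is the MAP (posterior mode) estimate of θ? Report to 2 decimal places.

30.30

A Pareto(scale x_m, shape k) prior on the upper bound θ of Uniform(0, θ) is conjugate: posterior is Pareto(max(x_m, max xᵢ), k + n).
Sample maximum = 16.09; prior scale x_m = 30.3 → posterior scale = max = 30.30.
Posterior shape = 1.9 + 5 = 6.9.
The Pareto density is decreasing on [x_m, ∞), so the mode is x_m = 30.30.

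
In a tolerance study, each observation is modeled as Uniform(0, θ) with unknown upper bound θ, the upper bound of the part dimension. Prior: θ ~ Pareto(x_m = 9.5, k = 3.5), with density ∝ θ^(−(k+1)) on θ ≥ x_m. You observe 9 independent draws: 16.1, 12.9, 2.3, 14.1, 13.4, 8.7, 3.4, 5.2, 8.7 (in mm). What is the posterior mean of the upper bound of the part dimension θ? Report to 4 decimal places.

A Pareto(scale x_m, shape k) prior on the upper bound θ of Uniform(0, θ) is conjugate: posterior is Pareto(max(x_m, max xᵢ), k + n).
Sample maximum = 16.1; prior scale x_m = 9.5 → posterior scale = max = 16.1.
Posterior shape = 3.5 + 9 = 12.5.
E[θ|data] = k·x_m/(k−1) = 12.5·16.1/11.5 = 17.5000.

17.5000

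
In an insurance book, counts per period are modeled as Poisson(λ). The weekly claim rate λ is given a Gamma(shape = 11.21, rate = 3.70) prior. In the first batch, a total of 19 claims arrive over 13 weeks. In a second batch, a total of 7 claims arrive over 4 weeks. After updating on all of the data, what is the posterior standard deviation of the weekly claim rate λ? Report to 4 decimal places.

With a Gamma(shape α, rate β) prior, the Poisson likelihood is conjugate: the posterior is Gamma(α + ΣXᵢ, β + n).
After batch 1: Gamma(α+S, β+n) = Gamma(11.21+19, 3.70+13) = Gamma(30.21, 16.70).
After batch 2: Gamma(α+S, β+n) = Gamma(30.21+7, 16.70+4) = Gamma(37.21, 20.70).
SD = √α/β = √37.21/20.70 = 0.2947.

0.2947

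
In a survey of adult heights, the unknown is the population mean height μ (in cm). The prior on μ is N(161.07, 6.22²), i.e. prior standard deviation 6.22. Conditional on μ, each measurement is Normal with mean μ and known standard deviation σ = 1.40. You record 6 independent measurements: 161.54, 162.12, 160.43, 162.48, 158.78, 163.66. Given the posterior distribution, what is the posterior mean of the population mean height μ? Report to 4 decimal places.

For Normal data with known variance σ², a Normal(μ₀, σ₀²) prior on μ is conjugate. Posterior precision = 1/σ₀² + n/σ²; posterior mean is the precision-weighted average of μ₀ and x̄.
Σxᵢ = 161.54 + 162.12 + 160.43 + 162.48 + 158.78 + 163.66 = 969.01, so n·x̄ = 969.01.
σ₀² = 6.22² = 38.6884, σ² = 1.40² = 1.96; σ² + n·σ₀² = 1.96 + 6·38.6884 = 234.0904.
Posterior mean = (μ₀/σ₀² + n·x̄/σ²)/(1/σ₀² + n/σ²) = (σ²·μ₀ + σ₀²·n·x̄)/(σ² + n·σ₀²) = (1.96·161.07 + 38.6884·969.01)/234.0904 = 37805.143684/234.0904 = 161.4981.

161.4981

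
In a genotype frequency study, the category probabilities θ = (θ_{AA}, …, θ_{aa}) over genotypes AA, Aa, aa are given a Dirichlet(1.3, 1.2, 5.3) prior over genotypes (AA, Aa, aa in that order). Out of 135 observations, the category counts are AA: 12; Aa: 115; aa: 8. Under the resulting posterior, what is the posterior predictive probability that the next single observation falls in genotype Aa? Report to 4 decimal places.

0.8137

The Dirichlet prior is conjugate to the Multinomial likelihood: each posterior αⱼ = prior αⱼ + observed count nⱼ.
Posterior concentration: (13.3, 116.2, 13.3), total = 142.8.
P(next = Aa | data) = α_{Aa}/Σα = 0.8137.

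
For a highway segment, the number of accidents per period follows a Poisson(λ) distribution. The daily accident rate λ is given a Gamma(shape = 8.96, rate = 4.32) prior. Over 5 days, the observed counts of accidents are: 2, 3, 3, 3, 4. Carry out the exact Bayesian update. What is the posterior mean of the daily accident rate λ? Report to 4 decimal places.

With a Gamma(shape α, rate β) prior, the Poisson likelihood is conjugate: the posterior is Gamma(α + ΣXᵢ, β + n).
Sum of counts S = 15 over n = 5 days.
Posterior: Gamma(α+S, β+n) = Gamma(8.96+15, 4.32+5) = Gamma(23.96, 9.32).
Posterior mean = α/β = 23.96/9.32 = 2.5708.

2.5708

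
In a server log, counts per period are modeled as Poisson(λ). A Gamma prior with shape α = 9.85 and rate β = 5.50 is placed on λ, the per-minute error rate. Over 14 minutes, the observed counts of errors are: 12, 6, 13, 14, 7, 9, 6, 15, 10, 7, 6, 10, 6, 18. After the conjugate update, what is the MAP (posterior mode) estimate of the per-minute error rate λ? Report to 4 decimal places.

7.5821

With a Gamma(shape α, rate β) prior, the Poisson likelihood is conjugate: the posterior is Gamma(α + ΣXᵢ, β + n).
Sum of counts S = 139 over n = 14 minutes.
Posterior: Gamma(α+S, β+n) = Gamma(9.85+139, 5.50+14) = Gamma(148.85, 19.50).
Mode of Gamma(α,β) for α≥1 is (α−1)/β = 147.85/19.50 = 7.5821.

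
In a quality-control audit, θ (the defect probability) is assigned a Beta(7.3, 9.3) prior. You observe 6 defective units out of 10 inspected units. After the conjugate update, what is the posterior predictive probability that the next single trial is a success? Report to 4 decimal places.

0.5000

The Beta prior is conjugate to a Binomial/Bernoulli likelihood; the update adds successes to α and failures to β.
Posterior: Beta(α+k, β+n−k) = Beta(7.3+6, 9.3+4) = Beta(13.3, 13.3).
For a single future Bernoulli trial, P(success | data) = α/(α+β) = 0.5000.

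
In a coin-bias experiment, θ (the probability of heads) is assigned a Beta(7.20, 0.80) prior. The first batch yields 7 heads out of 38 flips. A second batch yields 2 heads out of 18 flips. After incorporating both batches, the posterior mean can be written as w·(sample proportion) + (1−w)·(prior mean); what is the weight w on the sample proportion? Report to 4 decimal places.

0.8750

The Beta prior is conjugate to a Binomial/Bernoulli likelihood; the update adds successes to α and failures to β.
Total number of flips: n = 38 + 18 = 56.
Posterior mean = (α₀+k)/(α₀+β₀+n) = [n/(α₀+β₀+n)]·(k/n) + [(α₀+β₀)/(α₀+β₀+n)]·α₀/(α₀+β₀), so only n and the prior enter the weight.
The weight on the data is w = n/(α₀+β₀+n) = 56/(7.20+0.80+56) = 56/64.00 = 0.8750.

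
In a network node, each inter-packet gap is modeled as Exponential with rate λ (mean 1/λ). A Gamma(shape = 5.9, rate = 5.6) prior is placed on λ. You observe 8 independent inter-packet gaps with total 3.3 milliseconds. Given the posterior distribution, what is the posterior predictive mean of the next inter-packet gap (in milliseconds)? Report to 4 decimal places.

0.6899

With a Gamma(shape α, rate β) prior on the exponential rate λ, the posterior after n observations with total T = Σxᵢ is Gamma(α+n, β+T).
Posterior: Gamma(5.9+8, 5.6+3.3) = Gamma(13.9, 8.9).
The predictive distribution for the next observation is Lomax; its mean is β/(α−1) = 8.9/12.9 = 0.6899.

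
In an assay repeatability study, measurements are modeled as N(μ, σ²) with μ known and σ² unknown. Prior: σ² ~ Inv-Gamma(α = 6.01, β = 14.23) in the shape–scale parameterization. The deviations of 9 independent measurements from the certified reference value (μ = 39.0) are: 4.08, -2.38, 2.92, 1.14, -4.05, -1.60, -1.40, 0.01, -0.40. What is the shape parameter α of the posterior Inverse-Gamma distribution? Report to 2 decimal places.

With known mean μ and an Inverse-Gamma(α, β) prior on σ², the Normal likelihood is conjugate: posterior is Inv-Gamma(α + n/2, β + Σ(xᵢ−μ)²/2).
Σ(xᵢ−μ)² = (4.08)² + (-2.38)² + (2.92)² + (1.14)² + (-4.05)² + (-1.60)² + (-1.40)² + (0.01)² + (-0.40)² = 53.2194.
Posterior: Inv-Gamma(6.01 + 9/2, 14.23 + 53.2194/2) = Inv-Gamma(10.51, 40.83970).
Posterior α = 10.51.

10.51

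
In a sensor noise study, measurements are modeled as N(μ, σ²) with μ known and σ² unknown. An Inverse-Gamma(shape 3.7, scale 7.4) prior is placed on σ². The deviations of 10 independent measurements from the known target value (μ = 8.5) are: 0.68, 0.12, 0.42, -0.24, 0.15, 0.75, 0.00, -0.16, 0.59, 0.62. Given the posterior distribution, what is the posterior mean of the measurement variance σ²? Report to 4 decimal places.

With known mean μ and an Inverse-Gamma(α, β) prior on σ², the Normal likelihood is conjugate: posterior is Inv-Gamma(α + n/2, β + Σ(xᵢ−μ)²/2).
Σ(xᵢ−μ)² = (0.68)² + (0.12)² + (0.42)² + (-0.24)² + (0.15)² + (0.75)² + (0.00)² + (-0.16)² + (0.59)² + (0.62)² = 2.0539.
Posterior: Inv-Gamma(3.7 + 10/2, 7.4 + 2.0539/2) = Inv-Gamma(8.70, 8.42695).
E[σ²|data] = β/(α−1) = 8.42695/7.70 = 1.0944.

1.0944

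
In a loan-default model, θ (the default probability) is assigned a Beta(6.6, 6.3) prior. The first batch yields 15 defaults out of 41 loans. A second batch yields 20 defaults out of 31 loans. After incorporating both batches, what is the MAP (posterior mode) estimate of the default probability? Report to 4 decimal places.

0.4897

The Beta prior is conjugate to a Binomial/Bernoulli likelihood; the update adds successes to α and failures to β.
After batch 1: Beta(6.6+15, 6.3+26) = Beta(21.6, 32.3).
After batch 2: Beta(21.6+20, 32.3+11) = Beta(41.6, 43.3).
Mode of Beta(a,b) for a,b>1 is (a−1)/(a+b−2) = 40.6/82.9 = 0.4897.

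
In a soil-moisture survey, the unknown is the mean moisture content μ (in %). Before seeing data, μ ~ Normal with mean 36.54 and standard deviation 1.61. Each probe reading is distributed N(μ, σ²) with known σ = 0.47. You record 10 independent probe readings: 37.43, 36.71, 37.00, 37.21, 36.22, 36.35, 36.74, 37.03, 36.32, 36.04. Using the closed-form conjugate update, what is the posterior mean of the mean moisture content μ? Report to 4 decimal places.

36.7036

For Normal data with known variance σ², a Normal(μ₀, σ₀²) prior on μ is conjugate. Posterior precision = 1/σ₀² + n/σ²; posterior mean is the precision-weighted average of μ₀ and x̄.
Σxᵢ = 37.43 + 36.71 + 37.00 + 37.21 + 36.22 + 36.35 + 36.74 + 37.03 + 36.32 + 36.04 = 367.05, so n·x̄ = 367.05.
σ₀² = 1.61² = 2.5921, σ² = 0.47² = 0.2209; σ² + n·σ₀² = 0.2209 + 10·2.5921 = 26.1419.
Posterior mean = (μ₀/σ₀² + n·x̄/σ²)/(1/σ₀² + n/σ²) = (σ²·μ₀ + σ₀²·n·x̄)/(σ² + n·σ₀²) = (0.2209·36.54 + 2.5921·367.05)/26.1419 = 959.501991/26.1419 = 36.7036.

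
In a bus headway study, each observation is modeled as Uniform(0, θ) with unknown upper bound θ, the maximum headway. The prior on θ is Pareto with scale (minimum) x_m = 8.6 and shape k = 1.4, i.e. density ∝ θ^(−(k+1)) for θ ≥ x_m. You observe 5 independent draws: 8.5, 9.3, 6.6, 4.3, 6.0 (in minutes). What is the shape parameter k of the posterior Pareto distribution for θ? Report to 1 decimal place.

6.4

A Pareto(scale x_m, shape k) prior on the upper bound θ of Uniform(0, θ) is conjugate: posterior is Pareto(max(x_m, max xᵢ), k + n).
Sample maximum = 9.3; prior scale x_m = 8.6 → posterior scale = max = 9.3.
Posterior shape = 1.4 + 5 = 6.4.
Posterior shape k = 6.4.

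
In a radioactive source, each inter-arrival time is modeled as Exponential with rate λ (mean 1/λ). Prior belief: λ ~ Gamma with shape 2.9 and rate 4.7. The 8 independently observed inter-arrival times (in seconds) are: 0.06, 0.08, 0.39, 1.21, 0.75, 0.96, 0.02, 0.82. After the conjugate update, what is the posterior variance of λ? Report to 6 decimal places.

With a Gamma(shape α, rate β) prior on the exponential rate λ, the posterior after n observations with total T = Σxᵢ is Gamma(α+n, β+T).
Sum of observations T = 4.29 seconds; n = 8.
Posterior: Gamma(2.9+8, 4.7+4.29) = Gamma(10.9, 8.99).
Var = α/β² = 0.134867.

0.134867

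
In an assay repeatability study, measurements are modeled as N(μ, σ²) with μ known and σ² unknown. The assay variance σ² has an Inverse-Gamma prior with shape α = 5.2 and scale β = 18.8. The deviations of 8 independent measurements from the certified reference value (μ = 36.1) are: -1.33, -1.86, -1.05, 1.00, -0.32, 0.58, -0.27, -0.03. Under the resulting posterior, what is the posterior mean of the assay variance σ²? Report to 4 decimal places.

2.7710

With known mean μ and an Inverse-Gamma(α, β) prior on σ², the Normal likelihood is conjugate: posterior is Inv-Gamma(α + n/2, β + Σ(xᵢ−μ)²/2).
Σ(xᵢ−μ)² = (-1.33)² + (-1.86)² + (-1.05)² + (1.00)² + (-0.32)² + (0.58)² + (-0.27)² + (-0.03)² = 7.8436.
Posterior: Inv-Gamma(5.2 + 8/2, 18.8 + 7.8436/2) = Inv-Gamma(9.20, 22.72180).
E[σ²|data] = β/(α−1) = 22.72180/8.20 = 2.7710.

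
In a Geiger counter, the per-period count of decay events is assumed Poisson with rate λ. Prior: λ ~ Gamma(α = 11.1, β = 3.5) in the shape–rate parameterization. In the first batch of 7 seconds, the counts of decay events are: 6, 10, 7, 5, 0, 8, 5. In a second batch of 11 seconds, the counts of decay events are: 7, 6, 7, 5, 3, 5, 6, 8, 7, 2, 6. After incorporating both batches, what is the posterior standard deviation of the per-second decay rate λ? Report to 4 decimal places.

0.4968

With a Gamma(shape α, rate β) prior, the Poisson likelihood is conjugate: the posterior is Gamma(α + ΣXᵢ, β + n).
Batch 1: sum of counts S = 41 over n = 7 seconds.
After batch 1: Gamma(α+S, β+n) = Gamma(11.1+41, 3.5+7) = Gamma(52.1, 10.5).
Batch 2: sum of counts S = 62 over n = 11 seconds.
After batch 2: Gamma(α+S, β+n) = Gamma(52.1+62, 10.5+11) = Gamma(114.1, 21.5).
SD = √α/β = √114.1/21.5 = 0.4968.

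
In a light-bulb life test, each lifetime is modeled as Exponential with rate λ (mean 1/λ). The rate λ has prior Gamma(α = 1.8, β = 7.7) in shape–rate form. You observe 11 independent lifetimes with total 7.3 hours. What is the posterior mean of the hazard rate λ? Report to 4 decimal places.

0.8533

With a Gamma(shape α, rate β) prior on the exponential rate λ, the posterior after n observations with total T = Σxᵢ is Gamma(α+n, β+T).
Posterior: Gamma(1.8+11, 7.7+7.3) = Gamma(12.8, 15.0).
Posterior mean of λ = α/β = 12.8/15.0 = 0.8533.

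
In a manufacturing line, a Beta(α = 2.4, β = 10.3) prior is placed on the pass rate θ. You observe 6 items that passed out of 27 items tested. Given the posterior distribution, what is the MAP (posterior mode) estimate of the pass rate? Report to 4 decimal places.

The Beta prior is conjugate to a Binomial/Bernoulli likelihood; the update adds successes to α and failures to β.
Posterior: Beta(α+k, β+n−k) = Beta(2.4+6, 10.3+21) = Beta(8.4, 31.3).
Mode of Beta(a,b) for a,b>1 is (a−1)/(a+b−2) = 7.4/37.7 = 0.1963.

0.1963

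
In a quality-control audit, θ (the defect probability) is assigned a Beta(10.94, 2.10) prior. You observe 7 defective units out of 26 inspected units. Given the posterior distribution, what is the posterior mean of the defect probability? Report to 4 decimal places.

0.4595

The Beta prior is conjugate to a Binomial/Bernoulli likelihood; the update adds successes to α and failures to β.
Posterior: Beta(α+k, β+n−k) = Beta(10.94+7, 2.10+19) = Beta(17.94, 21.10).
Posterior mean = α/(α+β) = 17.94/39.04 = 0.4595.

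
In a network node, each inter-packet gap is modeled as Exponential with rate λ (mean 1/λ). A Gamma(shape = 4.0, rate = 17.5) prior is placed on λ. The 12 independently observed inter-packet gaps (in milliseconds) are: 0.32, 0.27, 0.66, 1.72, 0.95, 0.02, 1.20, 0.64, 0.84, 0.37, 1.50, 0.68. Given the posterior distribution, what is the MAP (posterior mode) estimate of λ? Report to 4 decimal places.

With a Gamma(shape α, rate β) prior on the exponential rate λ, the posterior after n observations with total T = Σxᵢ is Gamma(α+n, β+T).
Sum of observations T = 9.17 milliseconds; n = 12.
Posterior: Gamma(4.0+12, 17.5+9.17) = Gamma(16.0, 26.67).
Mode = (α−1)/β = 0.5624.

0.5624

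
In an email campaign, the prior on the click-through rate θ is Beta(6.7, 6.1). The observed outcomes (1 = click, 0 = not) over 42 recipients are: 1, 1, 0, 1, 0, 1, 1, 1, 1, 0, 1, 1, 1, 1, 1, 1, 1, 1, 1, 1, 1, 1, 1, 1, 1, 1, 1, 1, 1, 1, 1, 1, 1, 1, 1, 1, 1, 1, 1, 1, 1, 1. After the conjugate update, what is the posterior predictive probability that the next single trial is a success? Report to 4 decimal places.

The Beta prior is conjugate to a Binomial/Bernoulli likelihood; the update adds successes to α and failures to β.
Posterior: Beta(α+k, β+n−k) = Beta(6.7+39, 6.1+3) = Beta(45.7, 9.1).
For a single future Bernoulli trial, P(success | data) = α/(α+β) = 0.8339.

0.8339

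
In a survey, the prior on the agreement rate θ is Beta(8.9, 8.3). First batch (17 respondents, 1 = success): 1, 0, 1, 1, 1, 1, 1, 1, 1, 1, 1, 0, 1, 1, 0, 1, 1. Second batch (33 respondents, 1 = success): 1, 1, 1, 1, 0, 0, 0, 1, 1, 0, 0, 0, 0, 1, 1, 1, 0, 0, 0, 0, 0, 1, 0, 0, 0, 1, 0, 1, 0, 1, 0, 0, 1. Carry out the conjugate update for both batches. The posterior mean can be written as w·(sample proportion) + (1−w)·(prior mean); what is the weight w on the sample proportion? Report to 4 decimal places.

0.7440

The Beta prior is conjugate to a Binomial/Bernoulli likelihood; the update adds successes to α and failures to β.
Total number of respondents: n = 17 + 33 = 50.
Posterior mean = (α₀+k)/(α₀+β₀+n) = [n/(α₀+β₀+n)]·(k/n) + [(α₀+β₀)/(α₀+β₀+n)]·α₀/(α₀+β₀), so only n and the prior enter the weight.
The weight on the data is w = n/(α₀+β₀+n) = 50/(8.9+8.3+50) = 50/67.2 = 0.7440.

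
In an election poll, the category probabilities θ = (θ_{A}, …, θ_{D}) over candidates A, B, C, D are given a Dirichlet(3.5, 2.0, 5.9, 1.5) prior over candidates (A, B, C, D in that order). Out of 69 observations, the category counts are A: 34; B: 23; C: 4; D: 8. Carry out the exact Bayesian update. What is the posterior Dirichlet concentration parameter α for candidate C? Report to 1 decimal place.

9.9

The Dirichlet prior is conjugate to the Multinomial likelihood: each posterior αⱼ = prior αⱼ + observed count nⱼ.
Posterior concentration: (37.5, 25.0, 9.9, 9.5), total = 81.9.
α_{C} = 5.9 + 4 = 9.9.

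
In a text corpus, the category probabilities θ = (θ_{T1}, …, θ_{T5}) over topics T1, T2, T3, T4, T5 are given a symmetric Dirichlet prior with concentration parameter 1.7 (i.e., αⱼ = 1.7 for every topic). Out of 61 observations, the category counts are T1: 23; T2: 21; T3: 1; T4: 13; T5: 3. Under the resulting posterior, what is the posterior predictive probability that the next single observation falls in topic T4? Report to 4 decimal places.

The Dirichlet prior is conjugate to the Multinomial likelihood: each posterior αⱼ = prior αⱼ + observed count nⱼ.
Posterior concentration: (24.7, 22.7, 2.7, 14.7, 4.7), total = 69.5.
P(next = T4 | data) = α_{T4}/Σα = 0.2115.

0.2115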